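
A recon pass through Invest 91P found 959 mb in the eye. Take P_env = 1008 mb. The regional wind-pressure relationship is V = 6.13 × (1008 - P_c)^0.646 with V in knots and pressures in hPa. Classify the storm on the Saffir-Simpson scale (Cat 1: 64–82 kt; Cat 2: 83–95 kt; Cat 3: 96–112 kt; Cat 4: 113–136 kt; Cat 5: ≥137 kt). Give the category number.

1

ΔP = 1008 − 959 = 49 mb.
V ≈ 6.13 × 49^0.646 = 6.13 × 12.36 ≈ 76 kt.
76 kt falls in the Category 1 band.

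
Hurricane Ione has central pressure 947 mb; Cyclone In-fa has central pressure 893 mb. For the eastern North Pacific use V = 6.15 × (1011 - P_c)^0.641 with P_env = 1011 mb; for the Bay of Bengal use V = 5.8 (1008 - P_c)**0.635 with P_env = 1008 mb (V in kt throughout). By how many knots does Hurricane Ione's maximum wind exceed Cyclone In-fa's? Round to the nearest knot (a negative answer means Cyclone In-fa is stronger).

Hurricane Ione: ΔP = 64; V ≈ 6.15 × 64^0.641 ≈ 88.44 kt.
Cyclone In-fa: ΔP = 115; V ≈ 5.8 × 115^0.635 ≈ 118.02 kt.
Difference ≈ 88.44 − 118.02 = -29.58 → -30 kt.

-30 kt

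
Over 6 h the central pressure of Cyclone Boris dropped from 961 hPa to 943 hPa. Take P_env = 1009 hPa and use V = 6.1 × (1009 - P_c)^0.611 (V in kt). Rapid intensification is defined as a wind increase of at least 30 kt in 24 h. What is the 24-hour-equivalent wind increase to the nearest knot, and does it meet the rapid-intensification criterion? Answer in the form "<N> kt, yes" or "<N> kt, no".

56 kt, yes

V₁: ΔP = 48, V ≈ 6.1 × 48^0.611 ≈ 64.95 kt.
V₂: ΔP = 66, V ≈ 6.1 × 66^0.611 ≈ 78.90 kt.
ΔV over 6 h = 13.95 kt → 24 h equivalent = 13.95 × 24/6 ≈ 55.80 kt.
56 kt ≥ 30 kt ⇒ rapid intensification.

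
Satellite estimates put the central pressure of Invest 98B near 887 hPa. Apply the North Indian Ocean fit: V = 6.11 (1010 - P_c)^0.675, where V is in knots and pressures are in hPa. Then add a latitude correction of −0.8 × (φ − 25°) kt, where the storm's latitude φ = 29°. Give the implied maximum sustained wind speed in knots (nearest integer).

ΔP = 1010 − 887 = 123 hPa.
123^0.675 ≈ 25.745.
V ≈ 6.11 × 25.745 ≈ 157.3 kt.
Latitude correction: −0.8 × (29 − 25) = -3.2 kt.
Corrected V ≈ 154.1 kt → 154 kt.

154 kt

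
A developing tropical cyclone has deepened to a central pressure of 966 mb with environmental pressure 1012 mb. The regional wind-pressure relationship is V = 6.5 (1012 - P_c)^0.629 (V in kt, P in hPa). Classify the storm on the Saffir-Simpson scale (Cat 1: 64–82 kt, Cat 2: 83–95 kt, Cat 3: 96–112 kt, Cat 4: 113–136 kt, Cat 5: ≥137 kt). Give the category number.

1

ΔP = 1012 − 966 = 46 mb.
V ≈ 6.5 × 46^0.629 = 6.5 × 11.11 ≈ 72 kt.
72 kt falls in the Category 1 band.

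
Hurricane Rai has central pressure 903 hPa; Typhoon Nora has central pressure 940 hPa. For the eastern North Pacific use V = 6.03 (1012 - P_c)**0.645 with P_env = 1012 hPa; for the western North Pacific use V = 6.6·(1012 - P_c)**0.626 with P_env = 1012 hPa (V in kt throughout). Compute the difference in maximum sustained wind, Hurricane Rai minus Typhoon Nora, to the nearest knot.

28 kt

Hurricane Rai: ΔP = 109; V ≈ 6.03 × 109^0.645 ≈ 124.30 kt.
Typhoon Nora: ΔP = 72; V ≈ 6.6 × 72^0.626 ≈ 95.99 kt.
Difference ≈ 124.30 − 95.99 = 28.31 → 28 kt.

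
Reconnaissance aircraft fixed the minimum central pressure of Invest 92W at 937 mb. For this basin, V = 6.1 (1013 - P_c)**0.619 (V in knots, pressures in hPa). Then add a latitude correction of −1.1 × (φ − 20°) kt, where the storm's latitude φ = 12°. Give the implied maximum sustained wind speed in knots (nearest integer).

98 kt

ΔP = 1013 − 937 = 76 mb.
76^0.619 ≈ 14.596.
V ≈ 6.1 × 14.596 ≈ 89.0 kt.
Latitude correction: −1.1 × (12 − 20) = 8.8 kt.
Corrected V ≈ 97.8 kt → 98 kt.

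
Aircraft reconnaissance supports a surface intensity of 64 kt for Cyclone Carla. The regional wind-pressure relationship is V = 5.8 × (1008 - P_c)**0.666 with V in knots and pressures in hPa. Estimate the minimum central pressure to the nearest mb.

ΔP = (V / 5.8)^(1/0.666) = (64/5.8)^1.502.
64/5.8 = 11.034; 11.034^1.502 ≈ 36.79 mb.
P_c = 1008 − 36.79 = 971.21 ≈ 971 mb.

971 mb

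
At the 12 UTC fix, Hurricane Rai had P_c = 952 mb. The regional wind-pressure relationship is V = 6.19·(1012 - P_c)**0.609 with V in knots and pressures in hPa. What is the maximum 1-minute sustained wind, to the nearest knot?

ΔP = 1012 − 952 = 60 mb.
60^0.609 ≈ 12.103.
V ≈ 6.19 × 12.103 ≈ 74.9 kt.

75 kt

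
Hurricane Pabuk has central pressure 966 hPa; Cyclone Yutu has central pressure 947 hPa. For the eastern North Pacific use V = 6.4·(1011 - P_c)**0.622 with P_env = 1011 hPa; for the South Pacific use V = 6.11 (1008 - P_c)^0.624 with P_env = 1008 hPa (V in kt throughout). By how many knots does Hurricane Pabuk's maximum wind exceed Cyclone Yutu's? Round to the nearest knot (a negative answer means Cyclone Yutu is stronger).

-11 kt

Hurricane Pabuk: ΔP = 45; V ≈ 6.4 × 45^0.622 ≈ 68.31 kt.
Cyclone Yutu: ΔP = 61; V ≈ 6.11 × 61^0.624 ≈ 79.45 kt.
Difference ≈ 68.31 − 79.45 = -11.14 → -11 kt.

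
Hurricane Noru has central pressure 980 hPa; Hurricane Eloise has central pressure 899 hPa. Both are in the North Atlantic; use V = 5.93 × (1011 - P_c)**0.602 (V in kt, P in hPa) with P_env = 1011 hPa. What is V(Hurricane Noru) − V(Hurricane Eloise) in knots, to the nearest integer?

Hurricane Noru: ΔP = 31; V ≈ 5.93 × 31^0.602 ≈ 46.87 kt.
Hurricane Eloise: ΔP = 112; V ≈ 5.93 × 112^0.602 ≈ 101.55 kt.
Difference ≈ 46.87 − 101.55 = -54.68 → -55 kt.

-55 kt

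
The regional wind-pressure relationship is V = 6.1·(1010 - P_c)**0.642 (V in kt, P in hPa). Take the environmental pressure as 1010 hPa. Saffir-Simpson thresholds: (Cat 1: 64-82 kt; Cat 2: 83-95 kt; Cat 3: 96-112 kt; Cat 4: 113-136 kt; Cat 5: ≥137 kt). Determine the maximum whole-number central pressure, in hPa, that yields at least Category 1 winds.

971 hPa

Category 1 begins at V = 64 kt.
Required ΔP = (64/6.1)^(1/0.642) = 10.492^1.558 ≈ 38.91 hPa.
P_c ≤ 1010 − 38.91 = 971.09, so the highest integer P_c is 971 hPa.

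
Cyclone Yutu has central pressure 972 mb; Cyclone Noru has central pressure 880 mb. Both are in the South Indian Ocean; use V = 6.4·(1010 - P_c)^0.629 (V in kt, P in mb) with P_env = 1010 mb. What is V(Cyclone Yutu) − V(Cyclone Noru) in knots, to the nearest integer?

Cyclone Yutu: ΔP = 38; V ≈ 6.4 × 38^0.629 ≈ 63.08 kt.
Cyclone Noru: ΔP = 130; V ≈ 6.4 × 130^0.629 ≈ 136.73 kt.
Difference ≈ 63.08 − 136.73 = -73.65 → -74 kt.

-74 kt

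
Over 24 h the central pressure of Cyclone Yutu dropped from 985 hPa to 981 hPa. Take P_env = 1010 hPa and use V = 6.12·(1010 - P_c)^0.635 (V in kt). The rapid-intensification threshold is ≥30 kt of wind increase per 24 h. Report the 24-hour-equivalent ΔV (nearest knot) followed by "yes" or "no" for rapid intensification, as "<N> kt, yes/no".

5 kt, no

V₁: ΔP = 25, V ≈ 6.12 × 25^0.635 ≈ 47.25 kt.
V₂: ΔP = 29, V ≈ 6.12 × 29^0.635 ≈ 51.92 kt.
ΔV over 24 h = 4.67 kt → 24 h equivalent = 4.67 × 24/24 ≈ 4.67 kt.
5 kt < 30 kt ⇒ not rapid intensification.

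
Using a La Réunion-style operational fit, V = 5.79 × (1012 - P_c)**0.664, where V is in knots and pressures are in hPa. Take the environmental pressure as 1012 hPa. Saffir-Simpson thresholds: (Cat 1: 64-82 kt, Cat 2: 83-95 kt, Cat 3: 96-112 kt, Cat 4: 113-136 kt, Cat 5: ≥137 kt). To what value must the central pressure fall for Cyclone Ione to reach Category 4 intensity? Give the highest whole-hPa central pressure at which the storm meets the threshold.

Category 4 begins at V = 113 kt.
Required ΔP = (113/5.79)^(1/0.664) = 19.516^1.506 ≈ 87.78 hPa.
P_c ≤ 1012 − 87.78 = 924.22, so the highest integer P_c is 924 hPa.

924 hPa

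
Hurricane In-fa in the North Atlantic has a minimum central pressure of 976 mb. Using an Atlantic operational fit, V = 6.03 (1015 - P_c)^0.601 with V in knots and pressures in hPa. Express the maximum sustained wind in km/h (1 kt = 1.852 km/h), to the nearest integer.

ΔP = 1015 − 976 = 39 mb.
V ≈ 6.03 × 39^0.601 = 6.03 × 9.041 ≈ 54.519 kt.
54.519 × 1.852 ≈ 100.97 km/h → 101 km/h.

101 km/h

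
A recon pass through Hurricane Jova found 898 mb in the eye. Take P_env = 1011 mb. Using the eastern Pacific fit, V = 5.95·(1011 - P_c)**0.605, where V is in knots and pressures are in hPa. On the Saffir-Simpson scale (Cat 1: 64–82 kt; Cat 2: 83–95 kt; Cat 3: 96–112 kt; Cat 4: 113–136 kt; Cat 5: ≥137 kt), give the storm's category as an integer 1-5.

3

ΔP = 1011 − 898 = 113 mb.
V ≈ 5.95 × 113^0.605 = 5.95 × 17.46 ≈ 104 kt.
104 kt falls in the Category 3 band.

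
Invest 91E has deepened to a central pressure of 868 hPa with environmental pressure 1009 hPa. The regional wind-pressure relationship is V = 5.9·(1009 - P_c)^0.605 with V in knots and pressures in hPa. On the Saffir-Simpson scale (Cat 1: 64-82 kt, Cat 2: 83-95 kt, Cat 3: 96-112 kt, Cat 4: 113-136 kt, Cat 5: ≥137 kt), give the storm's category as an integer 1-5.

ΔP = 1009 − 868 = 141 hPa.
V ≈ 5.9 × 141^0.605 = 5.9 × 19.97 ≈ 118 kt.
118 kt falls in the Category 4 band.

4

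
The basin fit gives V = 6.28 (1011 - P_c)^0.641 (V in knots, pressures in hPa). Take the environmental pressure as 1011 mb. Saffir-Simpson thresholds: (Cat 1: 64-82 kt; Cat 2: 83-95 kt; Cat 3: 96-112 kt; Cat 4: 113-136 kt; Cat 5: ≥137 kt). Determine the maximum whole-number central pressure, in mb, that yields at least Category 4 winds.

920 mb

Category 4 begins at V = 113 kt.
Required ΔP = (113/6.28)^(1/0.641) = 17.994^1.560 ≈ 90.80 mb.
P_c ≤ 1011 − 90.80 = 920.20, so the highest integer P_c is 920 mb.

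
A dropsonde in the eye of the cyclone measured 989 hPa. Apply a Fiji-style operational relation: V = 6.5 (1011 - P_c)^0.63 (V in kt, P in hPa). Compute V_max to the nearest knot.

ΔP = 1011 − 989 = 22 hPa.
22^0.63 ≈ 7.010.
V ≈ 6.5 × 7.010 ≈ 45.6 kt.

46 kt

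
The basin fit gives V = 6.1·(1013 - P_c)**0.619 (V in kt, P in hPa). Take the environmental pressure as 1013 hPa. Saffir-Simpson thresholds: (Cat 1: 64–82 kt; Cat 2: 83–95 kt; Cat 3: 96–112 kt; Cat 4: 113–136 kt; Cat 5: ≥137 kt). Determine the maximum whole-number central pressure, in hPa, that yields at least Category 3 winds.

Category 3 begins at V = 96 kt.
Required ΔP = (96/6.1)^(1/0.619) = 15.738^1.616 ≈ 85.84 hPa.
P_c ≤ 1013 − 85.84 = 927.16, so the highest integer P_c is 927 hPa.

927 hPa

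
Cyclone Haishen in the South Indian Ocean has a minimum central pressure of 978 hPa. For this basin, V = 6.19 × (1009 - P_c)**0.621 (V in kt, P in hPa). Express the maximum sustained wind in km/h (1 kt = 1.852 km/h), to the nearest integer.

ΔP = 1009 − 978 = 31 hPa.
V ≈ 6.19 × 31^0.621 = 6.19 × 8.436 ≈ 52.219 kt.
52.219 × 1.852 ≈ 96.71 km/h → 97 km/h.

97 km/h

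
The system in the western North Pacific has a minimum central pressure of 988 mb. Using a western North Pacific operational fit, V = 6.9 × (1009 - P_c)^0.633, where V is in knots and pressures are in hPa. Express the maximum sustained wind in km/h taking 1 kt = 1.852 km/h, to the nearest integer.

ΔP = 1009 − 988 = 21 mb.
V ≈ 6.9 × 21^0.633 = 6.9 × 6.870 ≈ 47.404 kt.
47.404 × 1.852 ≈ 87.79 km/h → 88 km/h.

88 km/h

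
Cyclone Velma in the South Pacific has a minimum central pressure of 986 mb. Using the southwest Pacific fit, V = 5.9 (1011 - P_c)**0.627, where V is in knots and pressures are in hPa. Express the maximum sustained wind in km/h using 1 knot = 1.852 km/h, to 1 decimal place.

82.2 km/h

ΔP = 1011 − 986 = 25 mb.
V ≈ 5.9 × 25^0.627 = 5.9 × 7.525 ≈ 44.398 kt.
44.398 × 1.852 ≈ 82.22 km/h → 82.2 km/h.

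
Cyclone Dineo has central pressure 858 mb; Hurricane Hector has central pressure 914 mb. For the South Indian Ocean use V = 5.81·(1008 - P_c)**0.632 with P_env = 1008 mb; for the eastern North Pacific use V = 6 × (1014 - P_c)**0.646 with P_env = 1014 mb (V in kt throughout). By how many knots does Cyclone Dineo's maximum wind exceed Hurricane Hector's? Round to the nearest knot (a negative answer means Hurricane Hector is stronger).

20 kt

Cyclone Dineo: ΔP = 150; V ≈ 5.81 × 150^0.632 ≈ 137.87 kt.
Hurricane Hector: ΔP = 100; V ≈ 6 × 100^0.646 ≈ 117.53 kt.
Difference ≈ 137.87 − 117.53 = 20.34 → 20 kt.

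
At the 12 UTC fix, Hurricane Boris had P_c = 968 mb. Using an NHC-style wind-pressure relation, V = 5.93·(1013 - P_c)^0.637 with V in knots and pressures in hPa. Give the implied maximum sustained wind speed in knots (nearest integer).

67 kt

ΔP = 1013 − 968 = 45 mb.
45^0.637 ≈ 11.300.
V ≈ 5.93 × 11.300 ≈ 67.0 kt.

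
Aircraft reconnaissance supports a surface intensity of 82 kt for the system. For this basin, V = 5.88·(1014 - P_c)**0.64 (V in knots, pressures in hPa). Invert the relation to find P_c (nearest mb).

953 mb

ΔP = (V / 5.88)^(1/0.64) = (82/5.88)^1.562.
82/5.88 = 13.946; 13.946^1.562 ≈ 61.40 mb.
P_c = 1014 − 61.40 = 952.60 ≈ 953 mb.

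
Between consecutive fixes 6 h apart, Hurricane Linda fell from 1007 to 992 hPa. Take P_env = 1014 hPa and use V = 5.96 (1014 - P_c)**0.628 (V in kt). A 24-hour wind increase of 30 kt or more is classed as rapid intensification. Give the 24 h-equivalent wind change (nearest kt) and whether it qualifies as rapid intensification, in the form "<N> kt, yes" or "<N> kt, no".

V₁: ΔP = 7, V ≈ 5.96 × 7^0.628 ≈ 20.23 kt.
V₂: ΔP = 22, V ≈ 5.96 × 22^0.628 ≈ 41.52 kt.
ΔV over 6 h = 21.29 kt → 24 h equivalent = 21.29 × 24/6 ≈ 85.16 kt.
85 kt ≥ 30 kt ⇒ rapid intensification.

85 kt, yes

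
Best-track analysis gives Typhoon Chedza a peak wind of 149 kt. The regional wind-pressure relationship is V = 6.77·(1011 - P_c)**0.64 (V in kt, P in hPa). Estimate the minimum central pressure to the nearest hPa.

ΔP = (V / 6.77)^(1/0.64) = (149/6.77)^1.562.
149/6.77 = 22.009; 22.009^1.562 ≈ 125.26 hPa.
P_c = 1011 − 125.26 = 885.74 ≈ 886 hPa.

886 hPa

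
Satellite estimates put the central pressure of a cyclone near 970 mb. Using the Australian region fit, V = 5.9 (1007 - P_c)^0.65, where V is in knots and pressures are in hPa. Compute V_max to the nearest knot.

62 kt

ΔP = 1007 − 970 = 37 mb.
37^0.65 ≈ 10.455.
V ≈ 5.9 × 10.455 ≈ 61.7 kt.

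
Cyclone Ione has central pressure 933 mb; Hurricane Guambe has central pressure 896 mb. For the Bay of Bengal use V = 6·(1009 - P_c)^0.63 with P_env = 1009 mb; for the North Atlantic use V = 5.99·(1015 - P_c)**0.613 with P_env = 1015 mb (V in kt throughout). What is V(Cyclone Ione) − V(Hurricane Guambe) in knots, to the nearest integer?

Cyclone Ione: ΔP = 76; V ≈ 6 × 76^0.63 ≈ 91.85 kt.
Hurricane Guambe: ΔP = 119; V ≈ 5.99 × 119^0.613 ≈ 112.13 kt.
Difference ≈ 91.85 − 112.13 = -20.28 → -20 kt.

-20 kt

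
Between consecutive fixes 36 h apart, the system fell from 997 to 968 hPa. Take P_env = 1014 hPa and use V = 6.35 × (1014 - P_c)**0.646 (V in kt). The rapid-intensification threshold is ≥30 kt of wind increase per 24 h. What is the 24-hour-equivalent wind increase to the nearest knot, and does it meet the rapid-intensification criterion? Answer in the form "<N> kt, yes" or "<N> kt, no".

24 kt, no

V₁: ΔP = 17, V ≈ 6.35 × 17^0.646 ≈ 39.60 kt.
V₂: ΔP = 46, V ≈ 6.35 × 46^0.646 ≈ 75.32 kt.
ΔV over 36 h = 35.72 kt → 24 h equivalent = 35.72 × 24/36 ≈ 23.81 kt.
24 kt < 30 kt ⇒ not rapid intensification.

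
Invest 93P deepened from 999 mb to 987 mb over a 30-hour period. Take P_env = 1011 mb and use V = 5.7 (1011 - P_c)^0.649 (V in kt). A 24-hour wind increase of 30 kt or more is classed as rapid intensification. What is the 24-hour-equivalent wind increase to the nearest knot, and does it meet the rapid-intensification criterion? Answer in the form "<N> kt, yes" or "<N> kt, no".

V₁: ΔP = 12, V ≈ 5.7 × 12^0.649 ≈ 28.59 kt.
V₂: ΔP = 24, V ≈ 5.7 × 24^0.649 ≈ 44.84 kt.
ΔV over 30 h = 16.25 kt → 24 h equivalent = 16.25 × 24/30 ≈ 13.00 kt.
13 kt < 30 kt ⇒ not rapid intensification.

13 kt, no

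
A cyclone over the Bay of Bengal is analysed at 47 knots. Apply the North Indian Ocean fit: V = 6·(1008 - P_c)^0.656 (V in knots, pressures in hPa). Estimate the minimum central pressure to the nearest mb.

985 mb

ΔP = (V / 6)^(1/0.656) = (47/6)^1.524.
47/6 = 7.833; 7.833^1.524 ≈ 23.05 mb.
P_c = 1008 − 23.05 = 984.95 ≈ 985 mb.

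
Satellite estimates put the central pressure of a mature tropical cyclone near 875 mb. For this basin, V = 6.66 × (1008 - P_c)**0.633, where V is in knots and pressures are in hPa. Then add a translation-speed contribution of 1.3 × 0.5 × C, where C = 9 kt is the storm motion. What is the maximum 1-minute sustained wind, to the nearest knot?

ΔP = 1008 − 875 = 133 mb.
133^0.633 ≈ 22.100.
V ≈ 6.66 × 22.100 ≈ 147.2 kt.
Translation term: 1.3 × 0.5 × 9 = 5.85 kt.
Corrected V ≈ 153.05 kt → 153 kt.

153 kt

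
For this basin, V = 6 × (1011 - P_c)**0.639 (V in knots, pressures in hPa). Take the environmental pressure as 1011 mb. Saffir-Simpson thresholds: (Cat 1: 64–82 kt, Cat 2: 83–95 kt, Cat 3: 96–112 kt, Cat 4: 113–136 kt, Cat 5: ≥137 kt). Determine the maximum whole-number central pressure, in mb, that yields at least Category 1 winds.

Category 1 begins at V = 64 kt.
Required ΔP = (64/6)^(1/0.639) = 10.667^1.565 ≈ 40.63 mb.
P_c ≤ 1011 − 40.63 = 970.37, so the highest integer P_c is 970 mb.

970 mb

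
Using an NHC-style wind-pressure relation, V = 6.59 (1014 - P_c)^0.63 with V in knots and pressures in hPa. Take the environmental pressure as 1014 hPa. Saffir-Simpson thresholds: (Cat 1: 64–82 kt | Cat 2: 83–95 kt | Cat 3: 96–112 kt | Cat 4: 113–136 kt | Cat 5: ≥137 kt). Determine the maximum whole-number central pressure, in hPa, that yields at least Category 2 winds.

Category 2 begins at V = 83 kt.
Required ΔP = (83/6.59)^(1/0.63) = 12.595^1.587 ≈ 55.76 hPa.
P_c ≤ 1014 − 55.76 = 958.24, so the highest integer P_c is 958 hPa.

958 hPa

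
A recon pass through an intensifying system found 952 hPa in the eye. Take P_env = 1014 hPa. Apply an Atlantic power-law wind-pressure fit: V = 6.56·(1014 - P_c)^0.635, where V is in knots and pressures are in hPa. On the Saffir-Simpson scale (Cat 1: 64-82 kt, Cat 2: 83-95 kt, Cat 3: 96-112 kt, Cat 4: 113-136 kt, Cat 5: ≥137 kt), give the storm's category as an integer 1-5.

2

ΔP = 1014 − 952 = 62 hPa.
V ≈ 6.56 × 62^0.635 = 6.56 × 13.75 ≈ 90 kt.
90 kt falls in the Category 2 band.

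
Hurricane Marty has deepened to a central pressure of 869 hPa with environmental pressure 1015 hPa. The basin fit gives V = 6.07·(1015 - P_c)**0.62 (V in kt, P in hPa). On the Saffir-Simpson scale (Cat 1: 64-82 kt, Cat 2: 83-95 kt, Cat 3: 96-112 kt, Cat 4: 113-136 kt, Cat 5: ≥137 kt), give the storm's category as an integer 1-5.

ΔP = 1015 − 869 = 146 hPa.
V ≈ 6.07 × 146^0.62 = 6.07 × 21.97 ≈ 133 kt.
133 kt falls in the Category 4 band.

4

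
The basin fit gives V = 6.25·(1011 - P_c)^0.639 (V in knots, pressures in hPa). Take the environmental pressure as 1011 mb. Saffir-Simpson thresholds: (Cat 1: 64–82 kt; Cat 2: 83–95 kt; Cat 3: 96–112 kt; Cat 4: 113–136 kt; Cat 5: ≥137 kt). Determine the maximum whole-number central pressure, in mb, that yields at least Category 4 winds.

918 mb

Category 4 begins at V = 113 kt.
Required ΔP = (113/6.25)^(1/0.639) = 18.080^1.565 ≈ 92.78 mb.
P_c ≤ 1011 − 92.78 = 918.22, so the highest integer P_c is 918 mb.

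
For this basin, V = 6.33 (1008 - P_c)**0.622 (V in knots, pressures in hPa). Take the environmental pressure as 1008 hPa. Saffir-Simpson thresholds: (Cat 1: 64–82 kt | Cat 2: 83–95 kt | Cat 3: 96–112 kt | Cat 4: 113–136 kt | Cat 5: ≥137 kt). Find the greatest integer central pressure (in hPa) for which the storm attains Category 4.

905 hPa

Category 4 begins at V = 113 kt.
Required ΔP = (113/6.33)^(1/0.622) = 17.852^1.608 ≈ 102.88 hPa.
P_c ≤ 1008 − 102.88 = 905.12, so the highest integer P_c is 905 hPa.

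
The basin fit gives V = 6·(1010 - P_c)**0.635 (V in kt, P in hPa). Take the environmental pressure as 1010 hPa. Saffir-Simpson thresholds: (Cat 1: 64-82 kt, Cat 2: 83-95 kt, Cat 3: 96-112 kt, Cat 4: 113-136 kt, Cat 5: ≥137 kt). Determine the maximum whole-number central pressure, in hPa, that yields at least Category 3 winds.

Category 3 begins at V = 96 kt.
Required ΔP = (96/6)^(1/0.635) = 16.000^1.575 ≈ 78.75 hPa.
P_c ≤ 1010 − 78.75 = 931.25, so the highest integer P_c is 931 hPa.

931 hPa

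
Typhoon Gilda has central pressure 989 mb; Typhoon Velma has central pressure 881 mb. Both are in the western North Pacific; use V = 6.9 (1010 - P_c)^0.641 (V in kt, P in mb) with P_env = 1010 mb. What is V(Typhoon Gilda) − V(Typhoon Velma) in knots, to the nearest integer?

Typhoon Gilda: ΔP = 21; V ≈ 6.9 × 21^0.641 ≈ 48.57 kt.
Typhoon Velma: ΔP = 129; V ≈ 6.9 × 129^0.641 ≈ 155.50 kt.
Difference ≈ 48.57 − 155.50 = -106.93 → -107 kt.

-107 kt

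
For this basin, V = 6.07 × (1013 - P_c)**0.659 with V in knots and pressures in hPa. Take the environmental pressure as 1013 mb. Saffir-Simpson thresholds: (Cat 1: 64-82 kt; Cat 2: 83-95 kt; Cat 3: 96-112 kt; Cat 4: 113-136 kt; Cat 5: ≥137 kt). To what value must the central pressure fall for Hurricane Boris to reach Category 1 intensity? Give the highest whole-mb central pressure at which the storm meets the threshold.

Category 1 begins at V = 64 kt.
Required ΔP = (64/6.07)^(1/0.659) = 10.544^1.517 ≈ 35.67 mb.
P_c ≤ 1013 − 35.67 = 977.33, so the highest integer P_c is 977 mb.

977 mb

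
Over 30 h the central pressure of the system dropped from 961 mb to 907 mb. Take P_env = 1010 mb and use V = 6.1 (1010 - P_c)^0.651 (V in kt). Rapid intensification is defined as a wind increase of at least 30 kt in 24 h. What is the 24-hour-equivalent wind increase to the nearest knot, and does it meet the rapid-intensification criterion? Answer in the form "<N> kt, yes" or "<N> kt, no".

38 kt, yes

V₁: ΔP = 49, V ≈ 6.1 × 49^0.651 ≈ 76.85 kt.
V₂: ΔP = 103, V ≈ 6.1 × 103^0.651 ≈ 124.65 kt.
ΔV over 30 h = 47.80 kt → 24 h equivalent = 47.80 × 24/30 ≈ 38.24 kt.
38 kt ≥ 30 kt ⇒ rapid intensification.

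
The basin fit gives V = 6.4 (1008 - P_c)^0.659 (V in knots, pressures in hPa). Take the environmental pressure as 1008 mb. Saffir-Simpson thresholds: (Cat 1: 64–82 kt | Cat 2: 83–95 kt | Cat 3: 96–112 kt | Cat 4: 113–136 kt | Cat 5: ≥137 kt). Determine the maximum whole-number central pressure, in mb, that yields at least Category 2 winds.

Category 2 begins at V = 83 kt.
Required ΔP = (83/6.4)^(1/0.659) = 12.969^1.517 ≈ 48.84 mb.
P_c ≤ 1008 − 48.84 = 959.16, so the highest integer P_c is 959 mb.

959 mb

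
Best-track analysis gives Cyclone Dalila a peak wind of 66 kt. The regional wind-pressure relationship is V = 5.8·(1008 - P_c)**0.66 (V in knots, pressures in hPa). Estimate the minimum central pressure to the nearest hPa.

968 hPa

ΔP = (V / 5.8)^(1/0.66) = (66/5.8)^1.515.
66/5.8 = 11.379; 11.379^1.515 ≈ 39.83 hPa.
P_c = 1008 − 39.83 = 968.17 ≈ 968 hPa.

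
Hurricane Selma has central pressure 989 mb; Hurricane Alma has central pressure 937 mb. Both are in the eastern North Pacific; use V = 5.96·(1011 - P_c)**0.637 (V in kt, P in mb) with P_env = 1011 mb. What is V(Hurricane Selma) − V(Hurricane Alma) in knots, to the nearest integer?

-50 kt

Hurricane Selma: ΔP = 22; V ≈ 5.96 × 22^0.637 ≈ 42.69 kt.
Hurricane Alma: ΔP = 74; V ≈ 5.96 × 74^0.637 ≈ 92.46 kt.
Difference ≈ 42.69 − 92.46 = -49.77 → -50 kt.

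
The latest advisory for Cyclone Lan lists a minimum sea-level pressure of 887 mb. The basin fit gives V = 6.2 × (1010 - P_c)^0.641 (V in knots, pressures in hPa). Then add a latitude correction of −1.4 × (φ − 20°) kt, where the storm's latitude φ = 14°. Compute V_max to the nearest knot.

ΔP = 1010 − 887 = 123 mb.
123^0.641 ≈ 21.859.
V ≈ 6.2 × 21.859 ≈ 135.5 kt.
Latitude correction: −1.4 × (14 − 20) = 8.4 kt.
Corrected V ≈ 143.9 kt → 144 kt.

144 kt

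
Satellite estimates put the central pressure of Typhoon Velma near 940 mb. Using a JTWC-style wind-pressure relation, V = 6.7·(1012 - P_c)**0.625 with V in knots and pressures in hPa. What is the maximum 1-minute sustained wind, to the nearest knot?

97 kt

ΔP = 1012 − 940 = 72 mb.
72^0.625 ≈ 14.482.
V ≈ 6.7 × 14.482 ≈ 97.0 kt.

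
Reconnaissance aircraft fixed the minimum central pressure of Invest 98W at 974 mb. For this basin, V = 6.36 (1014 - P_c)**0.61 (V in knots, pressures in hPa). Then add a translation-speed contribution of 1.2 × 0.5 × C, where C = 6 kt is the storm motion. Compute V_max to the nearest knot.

ΔP = 1014 − 974 = 40 mb.
40^0.61 ≈ 9.490.
V ≈ 6.36 × 9.490 ≈ 60.4 kt.
Translation term: 1.2 × 0.5 × 6 = 3.6 kt.
Corrected V ≈ 64 kt → 64 kt.

64 kt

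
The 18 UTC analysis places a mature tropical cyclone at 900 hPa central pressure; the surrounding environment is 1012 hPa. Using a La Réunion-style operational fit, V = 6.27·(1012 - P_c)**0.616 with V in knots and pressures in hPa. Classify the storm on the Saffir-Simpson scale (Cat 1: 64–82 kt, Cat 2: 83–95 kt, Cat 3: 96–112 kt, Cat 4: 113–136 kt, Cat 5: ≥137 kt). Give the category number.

4

ΔP = 1012 − 900 = 112 hPa.
V ≈ 6.27 × 112^0.616 = 6.27 × 18.29 ≈ 115 kt.
115 kt falls in the Category 4 band.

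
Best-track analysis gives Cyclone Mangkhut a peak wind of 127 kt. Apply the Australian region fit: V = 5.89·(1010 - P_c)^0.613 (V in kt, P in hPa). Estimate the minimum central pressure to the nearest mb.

ΔP = (V / 5.89)^(1/0.613) = (127/5.89)^1.631.
127/5.89 = 21.562; 21.562^1.631 ≈ 149.86 mb.
P_c = 1010 − 149.86 = 860.14 ≈ 860 mb.

860 mb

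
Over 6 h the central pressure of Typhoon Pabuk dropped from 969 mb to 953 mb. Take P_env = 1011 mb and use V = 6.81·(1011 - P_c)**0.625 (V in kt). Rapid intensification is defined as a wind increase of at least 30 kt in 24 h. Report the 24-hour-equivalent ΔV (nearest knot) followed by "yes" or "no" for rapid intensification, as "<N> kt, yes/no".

63 kt, yes

V₁: ΔP = 42, V ≈ 6.81 × 42^0.625 ≈ 70.42 kt.
V₂: ΔP = 58, V ≈ 6.81 × 58^0.625 ≈ 86.16 kt.
ΔV over 6 h = 15.74 kt → 24 h equivalent = 15.74 × 24/6 ≈ 62.96 kt.
63 kt ≥ 30 kt ⇒ rapid intensification.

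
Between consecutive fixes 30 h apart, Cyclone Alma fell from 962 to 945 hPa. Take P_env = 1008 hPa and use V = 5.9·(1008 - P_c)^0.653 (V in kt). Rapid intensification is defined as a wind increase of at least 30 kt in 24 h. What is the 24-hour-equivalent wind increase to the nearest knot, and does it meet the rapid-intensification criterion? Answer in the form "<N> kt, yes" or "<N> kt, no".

V₁: ΔP = 46, V ≈ 5.9 × 46^0.653 ≈ 71.88 kt.
V₂: ΔP = 63, V ≈ 5.9 × 63^0.653 ≈ 88.27 kt.
ΔV over 30 h = 16.39 kt → 24 h equivalent = 16.39 × 24/30 ≈ 13.11 kt.
13 kt < 30 kt ⇒ not rapid intensification.

13 kt, no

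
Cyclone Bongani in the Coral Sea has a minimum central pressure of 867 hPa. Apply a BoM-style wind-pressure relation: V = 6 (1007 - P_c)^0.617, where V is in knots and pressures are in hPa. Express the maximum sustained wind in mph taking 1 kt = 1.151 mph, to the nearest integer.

ΔP = 1007 − 867 = 140 hPa.
V ≈ 6 × 140^0.617 = 6 × 21.094 ≈ 126.565 kt.
126.565 × 1.151 ≈ 145.68 mph → 146 mph.

146 mph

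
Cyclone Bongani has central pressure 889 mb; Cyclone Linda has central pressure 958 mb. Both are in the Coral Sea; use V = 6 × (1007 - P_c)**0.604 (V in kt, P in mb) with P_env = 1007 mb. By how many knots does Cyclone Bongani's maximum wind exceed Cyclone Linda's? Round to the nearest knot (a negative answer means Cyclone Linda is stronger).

44 kt

Cyclone Bongani: ΔP = 118; V ≈ 6 × 118^0.604 ≈ 107.05 kt.
Cyclone Linda: ΔP = 49; V ≈ 6 × 49^0.604 ≈ 62.95 kt.
Difference ≈ 107.05 − 62.95 = 44.10 → 44 kt.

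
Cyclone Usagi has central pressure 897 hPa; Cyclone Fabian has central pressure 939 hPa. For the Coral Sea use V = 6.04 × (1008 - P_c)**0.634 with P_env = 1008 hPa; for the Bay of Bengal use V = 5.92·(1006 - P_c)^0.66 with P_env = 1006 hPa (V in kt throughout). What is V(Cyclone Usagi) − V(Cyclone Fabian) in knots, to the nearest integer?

Cyclone Usagi: ΔP = 111; V ≈ 6.04 × 111^0.634 ≈ 119.61 kt.
Cyclone Fabian: ΔP = 67; V ≈ 5.92 × 67^0.66 ≈ 94.96 kt.
Difference ≈ 119.61 − 94.96 = 24.65 → 25 kt.

25 kt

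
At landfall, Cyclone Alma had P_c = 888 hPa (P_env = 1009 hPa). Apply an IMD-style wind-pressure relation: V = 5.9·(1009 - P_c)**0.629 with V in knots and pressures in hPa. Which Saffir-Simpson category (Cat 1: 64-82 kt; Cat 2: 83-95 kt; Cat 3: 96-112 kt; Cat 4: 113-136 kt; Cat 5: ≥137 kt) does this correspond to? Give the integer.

ΔP = 1009 − 888 = 121 hPa.
V ≈ 5.9 × 121^0.629 = 5.9 × 20.42 ≈ 120 kt.
120 kt falls in the Category 4 band.

4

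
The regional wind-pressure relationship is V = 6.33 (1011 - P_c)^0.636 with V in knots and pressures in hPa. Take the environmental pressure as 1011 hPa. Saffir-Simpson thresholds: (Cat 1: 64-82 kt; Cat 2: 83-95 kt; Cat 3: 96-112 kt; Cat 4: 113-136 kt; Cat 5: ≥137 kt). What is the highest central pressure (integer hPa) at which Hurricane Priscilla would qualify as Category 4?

918 hPa

Category 4 begins at V = 113 kt.
Required ΔP = (113/6.33)^(1/0.636) = 17.852^1.572 ≈ 92.91 hPa.
P_c ≤ 1011 − 92.91 = 918.09, so the highest integer P_c is 918 hPa.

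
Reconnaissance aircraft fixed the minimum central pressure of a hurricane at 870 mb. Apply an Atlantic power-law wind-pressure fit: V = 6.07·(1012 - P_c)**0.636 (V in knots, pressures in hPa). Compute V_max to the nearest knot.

142 kt

ΔP = 1012 − 870 = 142 mb.
142^0.636 ≈ 23.381.
V ≈ 6.07 × 23.381 ≈ 141.9 kt.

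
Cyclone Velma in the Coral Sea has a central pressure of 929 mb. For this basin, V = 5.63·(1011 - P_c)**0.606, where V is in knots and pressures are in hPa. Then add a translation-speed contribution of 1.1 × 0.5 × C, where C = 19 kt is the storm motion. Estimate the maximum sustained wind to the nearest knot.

ΔP = 1011 − 929 = 82 mb.
82^0.606 ≈ 14.447.
V ≈ 5.63 × 14.447 ≈ 81.3 kt.
Translation term: 1.1 × 0.5 × 19 = 10.45 kt.
Corrected V ≈ 91.75 kt → 92 kt.

92 kt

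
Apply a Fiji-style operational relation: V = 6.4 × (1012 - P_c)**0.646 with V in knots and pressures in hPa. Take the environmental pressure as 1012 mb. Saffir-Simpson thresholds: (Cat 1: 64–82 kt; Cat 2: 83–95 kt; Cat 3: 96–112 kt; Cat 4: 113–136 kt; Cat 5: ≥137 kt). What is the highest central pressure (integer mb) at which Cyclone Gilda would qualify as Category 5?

Category 5 begins at V = 137 kt.
Required ΔP = (137/6.4)^(1/0.646) = 21.406^1.548 ≈ 114.73 mb.
P_c ≤ 1012 − 114.73 = 897.27, so the highest integer P_c is 897 mb.

897 mb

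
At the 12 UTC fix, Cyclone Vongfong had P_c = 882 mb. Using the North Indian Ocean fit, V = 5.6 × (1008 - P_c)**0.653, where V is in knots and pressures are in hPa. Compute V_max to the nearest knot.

132 kt

ΔP = 1008 − 882 = 126 mb.
126^0.653 ≈ 23.526.
V ≈ 5.6 × 23.526 ≈ 131.7 kt.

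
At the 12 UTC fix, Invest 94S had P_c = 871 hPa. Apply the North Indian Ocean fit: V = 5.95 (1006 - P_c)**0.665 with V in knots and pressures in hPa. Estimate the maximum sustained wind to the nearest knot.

155 kt

ΔP = 1006 − 871 = 135 hPa.
135^0.665 ≈ 26.102.
V ≈ 5.95 × 26.102 ≈ 155.3 kt.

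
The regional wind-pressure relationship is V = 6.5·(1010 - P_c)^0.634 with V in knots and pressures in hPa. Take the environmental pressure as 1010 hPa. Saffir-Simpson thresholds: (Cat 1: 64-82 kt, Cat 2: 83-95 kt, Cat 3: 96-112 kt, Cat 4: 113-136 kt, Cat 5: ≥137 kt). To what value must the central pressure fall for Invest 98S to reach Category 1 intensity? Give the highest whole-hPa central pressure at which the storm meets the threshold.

973 hPa

Category 1 begins at V = 64 kt.
Required ΔP = (64/6.5)^(1/0.634) = 9.846^1.577 ≈ 36.87 hPa.
P_c ≤ 1010 − 36.87 = 973.13, so the highest integer P_c is 973 hPa.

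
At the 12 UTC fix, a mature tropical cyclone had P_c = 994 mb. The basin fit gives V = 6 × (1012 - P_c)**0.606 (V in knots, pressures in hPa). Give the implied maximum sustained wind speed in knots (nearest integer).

35 kt

ΔP = 1012 − 994 = 18 mb.
18^0.606 ≈ 5.764.
V ≈ 6 × 5.764 ≈ 34.6 kt.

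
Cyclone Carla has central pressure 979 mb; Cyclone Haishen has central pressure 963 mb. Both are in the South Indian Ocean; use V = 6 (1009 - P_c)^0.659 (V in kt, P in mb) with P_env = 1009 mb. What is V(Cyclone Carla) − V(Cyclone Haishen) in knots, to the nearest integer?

-18 kt

Cyclone Carla: ΔP = 30; V ≈ 6 × 30^0.659 ≈ 56.44 kt.
Cyclone Haishen: ΔP = 46; V ≈ 6 × 46^0.659 ≈ 74.80 kt.
Difference ≈ 56.44 − 74.80 = -18.36 → -18 kt.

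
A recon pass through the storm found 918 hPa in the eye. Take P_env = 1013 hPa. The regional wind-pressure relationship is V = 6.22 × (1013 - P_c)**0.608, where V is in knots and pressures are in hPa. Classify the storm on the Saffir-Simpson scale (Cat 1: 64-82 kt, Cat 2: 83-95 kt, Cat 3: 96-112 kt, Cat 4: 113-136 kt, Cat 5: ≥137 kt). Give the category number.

3

ΔP = 1013 − 918 = 95 hPa.
V ≈ 6.22 × 95^0.608 = 6.22 × 15.94 ≈ 99 kt.
99 kt falls in the Category 3 band.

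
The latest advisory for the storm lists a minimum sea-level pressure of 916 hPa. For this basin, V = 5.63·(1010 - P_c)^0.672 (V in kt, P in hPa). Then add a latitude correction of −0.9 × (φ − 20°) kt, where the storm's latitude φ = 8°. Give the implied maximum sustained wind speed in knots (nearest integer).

ΔP = 1010 − 916 = 94 hPa.
94^0.672 ≈ 21.181.
V ≈ 5.63 × 21.181 ≈ 119.2 kt.
Latitude correction: −0.9 × (8 − 20) = 10.8 kt.
Corrected V ≈ 130 kt → 130 kt.

130 kt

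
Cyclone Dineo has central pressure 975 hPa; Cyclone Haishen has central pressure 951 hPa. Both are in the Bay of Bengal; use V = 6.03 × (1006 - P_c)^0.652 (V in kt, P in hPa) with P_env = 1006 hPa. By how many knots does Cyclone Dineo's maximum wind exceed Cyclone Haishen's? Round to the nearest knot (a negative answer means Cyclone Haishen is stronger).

Cyclone Dineo: ΔP = 31; V ≈ 6.03 × 31^0.652 ≈ 56.58 kt.
Cyclone Haishen: ΔP = 55; V ≈ 6.03 × 55^0.652 ≈ 82.23 kt.
Difference ≈ 56.58 − 82.23 = -25.65 → -26 kt.

-26 kt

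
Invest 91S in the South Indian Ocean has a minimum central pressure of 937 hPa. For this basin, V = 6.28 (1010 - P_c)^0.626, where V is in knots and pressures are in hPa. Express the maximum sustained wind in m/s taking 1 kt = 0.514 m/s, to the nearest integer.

47 m/s

ΔP = 1010 − 937 = 73 hPa.
V ≈ 6.28 × 73^0.626 = 6.28 × 14.670 ≈ 92.130 kt.
92.130 × 0.514 ≈ 47.35 m/s → 47 m/s.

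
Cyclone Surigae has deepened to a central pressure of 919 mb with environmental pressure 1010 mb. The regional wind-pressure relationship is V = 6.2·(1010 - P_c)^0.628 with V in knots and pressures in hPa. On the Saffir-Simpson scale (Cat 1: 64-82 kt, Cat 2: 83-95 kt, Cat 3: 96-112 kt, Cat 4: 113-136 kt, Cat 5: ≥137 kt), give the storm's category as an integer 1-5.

3

ΔP = 1010 − 919 = 91 mb.
V ≈ 6.2 × 91^0.628 = 6.2 × 16.99 ≈ 105 kt.
105 kt falls in the Category 3 band.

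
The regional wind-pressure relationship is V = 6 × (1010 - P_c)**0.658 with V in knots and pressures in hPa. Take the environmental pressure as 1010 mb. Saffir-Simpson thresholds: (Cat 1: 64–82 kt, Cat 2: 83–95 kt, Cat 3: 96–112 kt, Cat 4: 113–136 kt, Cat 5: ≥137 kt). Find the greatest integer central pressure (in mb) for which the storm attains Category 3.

Category 3 begins at V = 96 kt.
Required ΔP = (96/6)^(1/0.658) = 16.000^1.520 ≈ 67.60 mb.
P_c ≤ 1010 − 67.60 = 942.40, so the highest integer P_c is 942 mb.

942 mb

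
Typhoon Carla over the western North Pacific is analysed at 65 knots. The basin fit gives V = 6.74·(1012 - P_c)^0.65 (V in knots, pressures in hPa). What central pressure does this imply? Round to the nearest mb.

ΔP = (V / 6.74)^(1/0.65) = (65/6.74)^1.538.
65/6.74 = 9.644; 9.644^1.538 ≈ 32.68 mb.
P_c = 1012 − 32.68 = 979.32 ≈ 979 mb.

979 mb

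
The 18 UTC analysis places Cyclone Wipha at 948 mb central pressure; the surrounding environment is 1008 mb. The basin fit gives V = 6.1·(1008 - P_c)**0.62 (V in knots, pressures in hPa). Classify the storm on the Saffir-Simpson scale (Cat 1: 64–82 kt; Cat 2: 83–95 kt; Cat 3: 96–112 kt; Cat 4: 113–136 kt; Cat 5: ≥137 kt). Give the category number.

ΔP = 1008 − 948 = 60 mb.
V ≈ 6.1 × 60^0.62 = 6.1 × 12.66 ≈ 77 kt.
77 kt falls in the Category 1 band.

1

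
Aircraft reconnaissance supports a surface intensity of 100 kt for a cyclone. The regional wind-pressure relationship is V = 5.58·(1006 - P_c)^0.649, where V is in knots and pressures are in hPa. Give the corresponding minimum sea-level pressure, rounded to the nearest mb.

ΔP = (V / 5.58)^(1/0.649) = (100/5.58)^1.541.
100/5.58 = 17.921; 17.921^1.541 ≈ 85.35 mb.
P_c = 1006 − 85.35 = 920.65 ≈ 921 mb.

921 mb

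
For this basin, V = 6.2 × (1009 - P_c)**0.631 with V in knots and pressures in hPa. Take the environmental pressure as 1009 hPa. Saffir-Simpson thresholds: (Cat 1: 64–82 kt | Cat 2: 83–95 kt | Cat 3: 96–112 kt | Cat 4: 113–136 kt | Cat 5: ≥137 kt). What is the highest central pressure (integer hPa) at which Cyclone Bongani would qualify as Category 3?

932 hPa

Category 3 begins at V = 96 kt.
Required ΔP = (96/6.2)^(1/0.631) = 15.484^1.585 ≈ 76.86 hPa.
P_c ≤ 1009 − 76.86 = 932.14, so the highest integer P_c is 932 hPa.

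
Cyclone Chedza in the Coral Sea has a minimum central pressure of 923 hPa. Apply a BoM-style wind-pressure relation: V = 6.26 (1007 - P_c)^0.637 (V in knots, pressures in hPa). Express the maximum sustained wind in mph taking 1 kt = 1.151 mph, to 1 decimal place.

ΔP = 1007 − 923 = 84 hPa.
V ≈ 6.26 × 84^0.637 = 6.26 × 16.818 ≈ 105.279 kt.
105.279 × 1.151 ≈ 121.18 mph → 121.2 mph.

121.2 mph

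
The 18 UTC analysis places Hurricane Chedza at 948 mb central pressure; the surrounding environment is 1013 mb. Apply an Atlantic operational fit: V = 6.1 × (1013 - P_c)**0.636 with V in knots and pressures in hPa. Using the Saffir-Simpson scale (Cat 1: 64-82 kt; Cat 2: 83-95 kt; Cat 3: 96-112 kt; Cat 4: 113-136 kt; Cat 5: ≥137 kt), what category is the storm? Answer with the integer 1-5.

ΔP = 1013 − 948 = 65 mb.
V ≈ 6.1 × 65^0.636 = 6.1 × 14.22 ≈ 87 kt.
87 kt falls in the Category 2 band.

2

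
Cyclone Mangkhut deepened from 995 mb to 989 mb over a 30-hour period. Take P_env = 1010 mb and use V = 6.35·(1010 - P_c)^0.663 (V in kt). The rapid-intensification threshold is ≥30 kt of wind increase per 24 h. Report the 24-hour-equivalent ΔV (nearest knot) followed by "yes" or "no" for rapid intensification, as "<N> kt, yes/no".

8 kt, no

V₁: ΔP = 15, V ≈ 6.35 × 15^0.663 ≈ 38.24 kt.
V₂: ΔP = 21, V ≈ 6.35 × 21^0.663 ≈ 47.80 kt.
ΔV over 30 h = 9.56 kt → 24 h equivalent = 9.56 × 24/30 ≈ 7.65 kt.
8 kt < 30 kt ⇒ not rapid intensification.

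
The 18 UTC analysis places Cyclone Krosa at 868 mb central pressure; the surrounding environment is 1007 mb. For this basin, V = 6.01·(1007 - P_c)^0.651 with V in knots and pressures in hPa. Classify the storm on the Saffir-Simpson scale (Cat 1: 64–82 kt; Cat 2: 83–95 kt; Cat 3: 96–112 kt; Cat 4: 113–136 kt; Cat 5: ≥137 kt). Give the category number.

ΔP = 1007 − 868 = 139 mb.
V ≈ 6.01 × 139^0.651 = 6.01 × 24.84 ≈ 149 kt.
149 kt falls in the Category 5 band.

5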